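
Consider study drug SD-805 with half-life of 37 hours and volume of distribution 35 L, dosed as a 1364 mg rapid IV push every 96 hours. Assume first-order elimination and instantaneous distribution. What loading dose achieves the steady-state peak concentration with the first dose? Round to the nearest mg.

f = (1/2)^(96/37) ≈ 0.165558; accumulation ratio R = 1/(1−f) ≈ 1.19841.
Loading dose to hit Cmax,ss on first dose: D_load = D_maint·R ≈ 1364 × 1.19841 ≈ 1634.63 mg.

1635 mg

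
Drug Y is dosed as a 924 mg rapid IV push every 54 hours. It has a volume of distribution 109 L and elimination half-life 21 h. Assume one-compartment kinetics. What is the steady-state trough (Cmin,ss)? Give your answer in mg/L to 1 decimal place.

τ/t½ = 54/21 ≈ 2.5714, so fraction remaining f = (1/2)^(54/21) ≈ 0.1682.
Each bolus raises the concentration by D/Vd = 924/109 ≈ 8.477 mg/L.
Steady-state trough Cmin,ss = C₀·f/(1−f) ≈ 8.477 × 0.1682/0.8318 ≈ 1.714 mg/L.

1.7 mg/L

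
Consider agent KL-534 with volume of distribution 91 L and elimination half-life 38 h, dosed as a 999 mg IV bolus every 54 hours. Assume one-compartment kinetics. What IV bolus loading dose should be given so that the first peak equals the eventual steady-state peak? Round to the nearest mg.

f = (1/2)^(54/38) ≈ 0.373440; accumulation ratio R = 1/(1−f) ≈ 1.59602.
Loading dose to hit Cmax,ss on first dose: D_load = D_maint·R ≈ 999 × 1.59602 ≈ 1594.42 mg.

1594 mg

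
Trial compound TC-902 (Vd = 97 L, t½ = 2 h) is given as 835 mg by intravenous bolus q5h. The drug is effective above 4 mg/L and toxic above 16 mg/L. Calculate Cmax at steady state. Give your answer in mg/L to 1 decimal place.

Over one 5-h interval, 5/2 ≈ 2.5 half-lives elapse, leaving f ≈ 0.1768 of each dose.
At steady state, accumulation factor R = 1/(1 − e^(−kτ)) ≈ 1.2148.
Single-dose peak C₀ = D/Vd = 835/97 ≈ 8.608 mg/L.
Cmax,ss = C₀/(1 − f) ≈ 8.608/0.8232 ≈ 10.457 mg/L.
Peak 10.5 mg/L vs MTC 16 mg/L: below toxic threshold.

10.5 mg/L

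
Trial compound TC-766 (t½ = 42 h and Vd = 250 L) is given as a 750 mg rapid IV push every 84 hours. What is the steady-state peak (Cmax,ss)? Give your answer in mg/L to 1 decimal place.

4.0 mg/L

τ = 84 h = 2 half-lives, so f = (1/2)^2 = 0.25.
At steady state, R = 1/(1 − 0.25) = 4/3.
Single-dose peak C₀ = D/Vd = 750/250 = 3 mg/L.
Steady-state peak Cmax,ss = C₀·R = 3 × 4/3 ≈ 4.000 mg/L.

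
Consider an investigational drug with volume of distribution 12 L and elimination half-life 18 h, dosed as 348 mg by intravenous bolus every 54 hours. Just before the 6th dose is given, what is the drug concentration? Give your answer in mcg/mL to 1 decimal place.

4.1 mcg/mL

f = (1/2)^(τ/t½) = (1/2)^(54/18) ≈ 0.1250.
C₀ = D/Vd = 348/12 ≈ 29.000 mcg/mL.
Before the 6th dose, 5 doses have been given. Superposition: Cmin = C₀·(f + f² + … + f^5).
≈ 29.000 × (0.1250 + 0.0156 + 0.0020 + 0.0002 + 0.0000) ≈ 29.000 × 0.1428 ≈ 4.141 mcg/mL.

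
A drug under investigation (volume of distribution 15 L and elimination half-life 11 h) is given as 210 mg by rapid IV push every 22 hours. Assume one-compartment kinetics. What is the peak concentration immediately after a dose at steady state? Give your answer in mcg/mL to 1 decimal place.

The dosing interval is 2 half-lives, so f = 2^(−2) = 0.25.
At steady state, R = 1/(1 − 0.25) = 4/3.
Single-dose peak C₀ = D/Vd = 210/15 = 14 mcg/mL.
Steady-state peak Cmax,ss = C₀·R = 14 × 4/3 ≈ 18.667 mcg/mL.

18.7 mcg/mL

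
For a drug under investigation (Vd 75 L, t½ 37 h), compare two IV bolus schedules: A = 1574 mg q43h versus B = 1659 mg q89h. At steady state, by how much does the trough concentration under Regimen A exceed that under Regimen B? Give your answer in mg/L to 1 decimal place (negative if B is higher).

Regimen A: f = (1/2)^(43/37) ≈ 0.4468; Cmin,ss = (1574/75)·f/(1−f) ≈ 16.950 mg/L.
Regimen B: f = (1/2)^(89/37) ≈ 0.1888; Cmin,ss = (1659/75)·f/(1−f) ≈ 5.148 mg/L.
Difference ≈ 16.950 − 5.148 ≈ 11.802 mg/L.

11.8 mg/L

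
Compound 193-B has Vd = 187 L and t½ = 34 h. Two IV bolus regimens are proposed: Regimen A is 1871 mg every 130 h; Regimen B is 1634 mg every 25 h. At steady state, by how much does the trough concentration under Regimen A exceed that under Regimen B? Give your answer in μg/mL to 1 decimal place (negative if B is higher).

-12.4 μg/mL

Regimen A: f = (1/2)^(130/34) ≈ 0.0706; Cmin,ss = (1871/187)·f/(1−f) ≈ 0.760 μg/mL.
Regimen B: f = (1/2)^(25/34) ≈ 0.6007; Cmin,ss = (1634/187)·f/(1−f) ≈ 13.145 μg/mL.
Difference ≈ 0.760 − 13.145 ≈ -12.385 μg/mL.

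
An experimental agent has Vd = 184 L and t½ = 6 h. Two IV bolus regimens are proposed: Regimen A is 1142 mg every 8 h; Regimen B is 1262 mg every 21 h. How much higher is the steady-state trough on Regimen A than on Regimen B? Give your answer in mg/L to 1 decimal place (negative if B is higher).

3.4 mg/L

Regimen A: f = (1/2)^(8/6) ≈ 0.3969; Cmin,ss = (1142/184)·f/(1−f) ≈ 4.085 mg/L.
Regimen B: f = (1/2)^(21/6) ≈ 0.0884; Cmin,ss = (1262/184)·f/(1−f) ≈ 0.665 mg/L.
Difference ≈ 4.085 − 0.665 ≈ 3.420 mg/L.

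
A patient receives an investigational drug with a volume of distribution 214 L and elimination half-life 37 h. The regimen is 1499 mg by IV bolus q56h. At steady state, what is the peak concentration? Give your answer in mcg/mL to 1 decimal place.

τ/t½ = 56/37 ≈ 1.5135, so fraction remaining f = (1/2)^(56/37) ≈ 0.3503.
At steady state, accumulation factor R = 1/(1 − e^(−kτ)) ≈ 1.5392.
Single-dose peak C₀ = D/Vd = 1499/214 ≈ 7.005 mcg/mL.
Cmax,ss = C₀/(1 − f) ≈ 7.005/0.6497 ≈ 10.782 mcg/mL.

10.8 mcg/mL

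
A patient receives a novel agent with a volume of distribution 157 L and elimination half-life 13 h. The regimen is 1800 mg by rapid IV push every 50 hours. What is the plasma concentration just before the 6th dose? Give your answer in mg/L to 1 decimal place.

f = (1/2)^(τ/t½) = (1/2)^(50/13) ≈ 0.0695.
C₀ = D/Vd = 1800/157 ≈ 11.465 mg/L.
Before the 6th dose, 5 doses have been given. Superposition: Cmin = C₀·(f + f² + … + f^5).
≈ 11.465 × (0.0695 + 0.0048 + 0.0003 + 0.0000 + 0.0000) ≈ 11.465 × 0.0746 ≈ 0.855 mg/L.

0.9 mg/L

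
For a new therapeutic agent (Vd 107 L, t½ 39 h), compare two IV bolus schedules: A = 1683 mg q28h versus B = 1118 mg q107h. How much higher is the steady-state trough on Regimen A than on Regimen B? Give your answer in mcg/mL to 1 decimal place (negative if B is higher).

22.6 mcg/mL

Regimen A: f = (1/2)^(28/39) ≈ 0.6080; Cmin,ss = (1683/107)·f/(1−f) ≈ 24.396 mcg/mL.
Regimen B: f = (1/2)^(107/39) ≈ 0.1493; Cmin,ss = (1118/107)·f/(1−f) ≈ 1.834 mcg/mL.
Difference ≈ 24.396 − 1.834 ≈ 22.562 mcg/mL.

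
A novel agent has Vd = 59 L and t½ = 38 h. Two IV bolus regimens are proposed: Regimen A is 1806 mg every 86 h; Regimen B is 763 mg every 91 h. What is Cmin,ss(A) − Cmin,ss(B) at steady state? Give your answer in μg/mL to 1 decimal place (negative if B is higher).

5.0 μg/mL

Regimen A: f = (1/2)^(86/38) ≈ 0.2083; Cmin,ss = (1806/59)·f/(1−f) ≈ 8.054 μg/mL.
Regimen B: f = (1/2)^(91/38) ≈ 0.1902; Cmin,ss = (763/59)·f/(1−f) ≈ 3.037 μg/mL.
Difference ≈ 8.054 − 3.037 ≈ 5.017 μg/mL.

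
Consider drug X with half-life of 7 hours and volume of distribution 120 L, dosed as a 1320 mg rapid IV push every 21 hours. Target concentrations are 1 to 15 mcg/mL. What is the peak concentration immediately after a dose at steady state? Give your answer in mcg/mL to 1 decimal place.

12.6 mcg/mL

τ = 21 h = 3 half-lives, so f = (1/2)^3 = 0.125.
At steady state, R = 1/(1 − 0.125) = 8/7.
Single-dose peak C₀ = D/Vd = 1320/120 = 11 mcg/mL.
Steady-state peak Cmax,ss = C₀·R = 11 × 8/7 ≈ 12.571 mcg/mL.
Peak 12.6 mcg/mL vs MTC 15 mcg/mL: below toxic threshold.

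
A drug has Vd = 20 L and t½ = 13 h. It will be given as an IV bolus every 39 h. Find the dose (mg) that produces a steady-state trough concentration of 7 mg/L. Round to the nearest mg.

980 mg

τ/t½ = 39/13 ≈ 3, so f = (1/2)^(39/13) ≈ 0.125000.
Cmin,ss = (D/Vd)·f/(1−f), so D = Cmin,ss·Vd·(1−f)/f.
D = 7 × 20 × (1−f)/f ≈ 7 × 20 × 7.00000 ≈ 980.00 mg.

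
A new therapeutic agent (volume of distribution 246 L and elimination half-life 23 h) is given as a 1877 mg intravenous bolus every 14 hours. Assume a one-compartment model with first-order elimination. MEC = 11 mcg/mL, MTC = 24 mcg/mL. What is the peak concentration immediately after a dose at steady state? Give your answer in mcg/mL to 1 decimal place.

22.2 mcg/mL

τ/t½ = 14/23 ≈ 0.6087, so fraction remaining f = (1/2)^(14/23) ≈ 0.6558.
At steady state, accumulation factor R = 1/(1 − e^(−kτ)) ≈ 2.9053.
Single-dose peak C₀ = D/Vd = 1877/246 ≈ 7.630 mcg/mL.
Steady-state peak Cmax,ss = C₀·R ≈ 7.630 × 2.9053 ≈ 22.167 mcg/mL.
Peak 22.2 mcg/mL vs MTC 24 mcg/mL: below toxic threshold.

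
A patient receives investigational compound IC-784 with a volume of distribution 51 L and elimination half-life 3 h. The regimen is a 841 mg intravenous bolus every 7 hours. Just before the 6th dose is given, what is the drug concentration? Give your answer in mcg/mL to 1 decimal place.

4.1 mcg/mL

f = (1/2)^(τ/t½) = (1/2)^(7/3) ≈ 0.1984.
C₀ = D/Vd = 841/51 ≈ 16.490 mcg/mL.
Before the 6th dose, 5 doses have been given. Superposition: Cmin = C₀·(f + f² + … + f^5).
≈ 16.490 × (0.1984 + 0.0394 + 0.0078 + 0.0015 + 0.0003) ≈ 16.490 × 0.2474 ≈ 4.080 mcg/mL.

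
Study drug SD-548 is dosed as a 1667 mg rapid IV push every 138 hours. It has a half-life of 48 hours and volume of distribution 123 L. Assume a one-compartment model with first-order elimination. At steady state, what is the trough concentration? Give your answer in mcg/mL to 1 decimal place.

τ/t½ = 138/48 ≈ 2.875, so fraction remaining f = (1/2)^(138/48) ≈ 0.1363.
Accumulation ratio R = 1/(1 − f) ≈ 1/0.8637 ≈ 1.1578.
Each bolus raises the concentration by D/Vd = 1667/123 ≈ 13.553 mcg/mL.
Cmax,ss = C₀/(1 − f) ≈ 13.553/0.8637 ≈ 15.692 mcg/mL.
Steady-state trough Cmin,ss = Cmax,ss·f ≈ 15.692 × 0.1363 ≈ 2.139 mcg/mL.

2.1 mcg/mL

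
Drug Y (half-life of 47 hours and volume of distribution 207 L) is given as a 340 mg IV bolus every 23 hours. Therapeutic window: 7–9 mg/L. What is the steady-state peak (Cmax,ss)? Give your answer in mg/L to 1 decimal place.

5.7 mg/L

τ/t½ = 23/47 ≈ 0.48936, so fraction remaining f = (1/2)^(23/47) ≈ 0.7123.
Accumulation ratio R = 1/(1 − f) ≈ 1/0.2877 ≈ 3.4758.
Single-dose peak C₀ = D/Vd = 340/207 ≈ 1.643 mg/L.
Steady-state peak Cmax,ss = C₀·R ≈ 1.643 × 3.4758 ≈ 5.711 mg/L.
Peak 5.7 mg/L vs MTC 9 mg/L: below toxic threshold.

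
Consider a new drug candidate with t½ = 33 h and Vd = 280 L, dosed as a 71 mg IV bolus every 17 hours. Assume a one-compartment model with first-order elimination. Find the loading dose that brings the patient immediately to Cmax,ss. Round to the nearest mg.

f = (1/2)^(17/33) ≈ 0.699719; accumulation ratio R = 1/(1−f) ≈ 3.33021.
Loading dose to hit Cmax,ss on first dose: D_load = D_maint·R ≈ 71 × 3.33021 ≈ 236.44 mg.

236 mg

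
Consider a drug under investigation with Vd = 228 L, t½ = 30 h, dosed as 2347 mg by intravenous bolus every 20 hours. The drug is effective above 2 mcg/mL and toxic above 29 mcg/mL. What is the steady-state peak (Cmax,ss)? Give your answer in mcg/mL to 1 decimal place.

Over one 20-h interval, 20/30 ≈ 0.66667 half-lives elapse, leaving f ≈ 0.6300 of each dose.
Accumulation ratio R = 1/(1 − f) ≈ 1/0.3700 ≈ 2.7027.
Single-dose peak C₀ = D/Vd = 2347/228 ≈ 10.294 mcg/mL.
Cmax,ss = C₀/(1 − f) ≈ 10.294/0.3700 ≈ 27.822 mcg/mL.
Peak 27.8 mcg/mL vs MTC 29 mcg/mL: below toxic threshold.

27.8 mcg/mL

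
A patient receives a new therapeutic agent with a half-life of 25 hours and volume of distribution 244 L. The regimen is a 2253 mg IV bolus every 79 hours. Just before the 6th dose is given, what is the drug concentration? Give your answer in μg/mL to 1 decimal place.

f = (1/2)^(τ/t½) = (1/2)^(79/25) ≈ 0.1119.
C₀ = D/Vd = 2253/244 ≈ 9.234 μg/mL.
Before the 6th dose, 5 doses have been given. Superposition: Cmin = C₀·(f + f² + … + f^5).
≈ 9.234 × (0.1119 + 0.0125 + 0.0014 + 0.0002 + 0.0000) ≈ 9.234 × 0.1260 ≈ 1.163 μg/mL.

1.2 μg/mL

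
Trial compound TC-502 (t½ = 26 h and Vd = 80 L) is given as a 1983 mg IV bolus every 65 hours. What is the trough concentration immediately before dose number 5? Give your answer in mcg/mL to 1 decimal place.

f = (1/2)^(τ/t½) = (1/2)^(65/26) ≈ 0.1768.
C₀ = D/Vd = 1983/80 ≈ 24.788 mcg/mL.
Before the 5th dose, 4 doses have been given. Superposition: Cmin = C₀·(f + f² + … + f^4).
≈ 24.788 × (0.1768 + 0.0313 + 0.0055 + 0.0010) ≈ 24.788 × 0.2146 ≈ 5.320 mcg/mL.

5.3 mcg/mL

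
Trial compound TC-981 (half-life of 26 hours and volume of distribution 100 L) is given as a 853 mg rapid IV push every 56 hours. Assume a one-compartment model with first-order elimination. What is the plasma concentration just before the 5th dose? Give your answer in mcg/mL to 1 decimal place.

f = (1/2)^(τ/t½) = (1/2)^(56/26) ≈ 0.2247.
C₀ = D/Vd = 853/100 ≈ 8.530 mcg/mL.
Before the 5th dose, 4 doses have been given. Superposition: Cmin = C₀·(f + f² + … + f^4).
≈ 8.530 × (0.2247 + 0.0505 + 0.0113 + 0.0025) ≈ 8.530 × 0.2890 ≈ 2.465 mcg/mL.

2.5 mcg/mL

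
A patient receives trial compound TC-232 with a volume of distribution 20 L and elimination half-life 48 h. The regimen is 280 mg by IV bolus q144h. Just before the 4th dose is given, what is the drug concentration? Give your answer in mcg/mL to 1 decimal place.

f = (1/2)^(τ/t½) = (1/2)^(144/48) ≈ 0.1250.
C₀ = D/Vd = 280/20 ≈ 14.000 mcg/mL.
Before the 4th dose, 3 doses have been given. Superposition: Cmin = C₀·(f + f² + … + f^3).
≈ 14.000 × (0.1250 + 0.0156 + 0.0020) ≈ 14.000 × 0.1426 ≈ 1.996 mcg/mL.

2.0 mcg/mL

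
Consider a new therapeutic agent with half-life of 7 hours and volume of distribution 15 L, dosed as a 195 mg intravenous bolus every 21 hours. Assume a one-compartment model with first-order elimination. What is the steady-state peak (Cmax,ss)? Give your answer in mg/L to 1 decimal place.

14.9 mg/L

τ = 21 h = 3 half-lives, so f = (1/2)^3 = 0.125.
At steady state, R = 1/(1 − 0.125) = 8/7.
Single-dose peak C₀ = D/Vd = 195/15 = 13 mg/L.
Steady-state peak Cmax,ss = C₀·R = 13 × 8/7 ≈ 14.857 mg/L.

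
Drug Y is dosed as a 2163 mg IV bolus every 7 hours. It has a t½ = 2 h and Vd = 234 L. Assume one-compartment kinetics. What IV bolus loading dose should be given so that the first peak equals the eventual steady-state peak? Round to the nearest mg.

f = (1/2)^(7/2) ≈ 0.088388; accumulation ratio R = 1/(1−f) ≈ 1.09696.
Loading dose to hit Cmax,ss on first dose: D_load = D_maint·R ≈ 2163 × 1.09696 ≈ 2372.72 mg.

2373 mg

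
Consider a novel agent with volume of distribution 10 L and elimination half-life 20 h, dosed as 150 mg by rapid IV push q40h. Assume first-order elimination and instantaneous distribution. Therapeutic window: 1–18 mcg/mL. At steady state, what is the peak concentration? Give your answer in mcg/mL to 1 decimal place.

20.0 mcg/mL

The dosing interval is 2 half-lives, so f = 2^(−2) = 0.25.
Accumulation ratio R = 1/(1 − f) = 1/0.75 = 4/3.
Single-dose peak C₀ = D/Vd = 150/10 = 15 mcg/mL.
Steady-state peak Cmax,ss = C₀·R = 15 × 4/3 ≈ 20.000 mcg/mL.
Peak 20.0 mcg/mL vs MTC 18 mcg/mL: exceeds toxic threshold.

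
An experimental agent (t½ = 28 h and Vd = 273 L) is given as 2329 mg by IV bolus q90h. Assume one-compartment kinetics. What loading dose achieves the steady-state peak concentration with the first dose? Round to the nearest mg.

f = (1/2)^(90/28) ≈ 0.107747; accumulation ratio R = 1/(1−f) ≈ 1.12076.
Loading dose to hit Cmax,ss on first dose: D_load = D_maint·R ≈ 2329 × 1.12076 ≈ 2610.25 mg.

2610 mg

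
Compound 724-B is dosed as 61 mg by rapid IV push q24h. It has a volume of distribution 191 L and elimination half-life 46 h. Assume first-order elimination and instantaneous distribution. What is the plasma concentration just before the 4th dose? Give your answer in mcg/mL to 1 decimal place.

0.5 mcg/mL

f = (1/2)^(τ/t½) = (1/2)^(24/46) ≈ 0.6965.
C₀ = D/Vd = 61/191 ≈ 0.319 mcg/mL.
Before the 4th dose, 3 doses have been given. Superposition: Cmin = C₀·(f + f² + … + f^3).
≈ 0.319 × (0.6965 + 0.4851 + 0.3379) ≈ 0.319 × 1.5195 ≈ 0.485 mcg/mL.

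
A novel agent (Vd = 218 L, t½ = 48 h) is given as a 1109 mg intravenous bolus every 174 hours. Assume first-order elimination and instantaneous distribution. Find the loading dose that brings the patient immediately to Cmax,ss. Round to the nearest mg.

1207 mg

f = (1/2)^(174/48) ≈ 0.081052; accumulation ratio R = 1/(1−f) ≈ 1.08820.
Loading dose to hit Cmax,ss on first dose: D_load = D_maint·R ≈ 1109 × 1.08820 ≈ 1206.81 mg.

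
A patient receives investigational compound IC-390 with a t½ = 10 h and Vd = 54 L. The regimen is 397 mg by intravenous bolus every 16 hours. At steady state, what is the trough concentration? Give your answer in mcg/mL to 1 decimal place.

3.6 mcg/mL

k = ln2/t½ = ln2/10 ≈ 0.069315 h⁻¹; fraction remaining f = e^(−kτ) = e^(−0.069315×16) ≈ 0.3299.
Accumulation ratio R = 1/(1 − f) ≈ 1/0.6701 ≈ 1.4923.
Single-dose peak C₀ = D/Vd = 397/54 ≈ 7.352 mcg/mL.
Cmax,ss = C₀/(1 − f) ≈ 7.352/0.6701 ≈ 10.971 mcg/mL.
One interval later, Cmin,ss = Cmax,ss·e^(−kτ) ≈ 10.971 × 0.3299 ≈ 3.619 mcg/mL.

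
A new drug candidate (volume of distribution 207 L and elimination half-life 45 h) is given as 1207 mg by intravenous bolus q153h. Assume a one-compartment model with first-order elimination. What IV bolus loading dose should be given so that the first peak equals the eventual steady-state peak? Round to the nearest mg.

1333 mg

f = (1/2)^(153/45) ≈ 0.094732; accumulation ratio R = 1/(1−f) ≈ 1.10465.
Loading dose to hit Cmax,ss on first dose: D_load = D_maint·R ≈ 1207 × 1.10465 ≈ 1333.31 mg.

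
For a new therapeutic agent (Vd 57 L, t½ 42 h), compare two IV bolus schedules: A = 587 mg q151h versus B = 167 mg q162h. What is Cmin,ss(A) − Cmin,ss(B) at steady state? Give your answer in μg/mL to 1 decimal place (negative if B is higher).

0.7 μg/mL

Regimen A: f = (1/2)^(151/42) ≈ 0.0827; Cmin,ss = (587/57)·f/(1−f) ≈ 0.928 μg/mL.
Regimen B: f = (1/2)^(162/42) ≈ 0.0690; Cmin,ss = (167/57)·f/(1−f) ≈ 0.217 μg/mL.
Difference ≈ 0.928 − 0.217 ≈ 0.711 μg/mL.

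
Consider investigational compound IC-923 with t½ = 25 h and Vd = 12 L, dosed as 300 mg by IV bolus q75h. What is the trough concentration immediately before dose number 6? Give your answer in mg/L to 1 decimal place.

f = (1/2)^(τ/t½) = (1/2)^(75/25) ≈ 0.1250.
C₀ = D/Vd = 300/12 ≈ 25.000 mg/L.
Before the 6th dose, 5 doses have been given. Superposition: Cmin = C₀·(f + f² + … + f^5).
≈ 25.000 × (0.1250 + 0.0156 + 0.0020 + 0.0002 + 0.0000) ≈ 25.000 × 0.1428 ≈ 3.570 mg/L.

3.6 mg/L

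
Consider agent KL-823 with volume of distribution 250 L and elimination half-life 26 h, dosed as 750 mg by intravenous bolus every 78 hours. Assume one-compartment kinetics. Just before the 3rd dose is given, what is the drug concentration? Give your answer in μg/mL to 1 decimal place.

0.4 μg/mL

f = (1/2)^(τ/t½) = (1/2)^(78/26) ≈ 0.1250.
C₀ = D/Vd = 750/250 ≈ 3.000 μg/mL.
Before the 3rd dose, 2 doses have been given. Superposition: Cmin = C₀·(f + f²).
≈ 3.000 × (0.1250 + 0.0156) ≈ 3.000 × 0.1406 ≈ 0.422 μg/mL.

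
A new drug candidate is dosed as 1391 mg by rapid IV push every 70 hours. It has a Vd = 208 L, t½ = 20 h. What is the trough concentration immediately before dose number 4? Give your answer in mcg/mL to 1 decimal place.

f = (1/2)^(τ/t½) = (1/2)^(70/20) ≈ 0.0884.
C₀ = D/Vd = 1391/208 ≈ 6.688 mcg/mL.
Before the 4th dose, 3 doses have been given. Superposition: Cmin = C₀·(f + f² + … + f^3).
≈ 6.688 × (0.0884 + 0.0078 + 0.0007) ≈ 6.688 × 0.0969 ≈ 0.648 mcg/mL.

0.6 mcg/mL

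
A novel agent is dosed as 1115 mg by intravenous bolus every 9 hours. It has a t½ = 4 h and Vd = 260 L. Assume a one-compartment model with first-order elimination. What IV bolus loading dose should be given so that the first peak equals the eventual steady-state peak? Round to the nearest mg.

f = (1/2)^(9/4) ≈ 0.210224; accumulation ratio R = 1/(1−f) ≈ 1.26618.
Loading dose to hit Cmax,ss on first dose: D_load = D_maint·R ≈ 1115 × 1.26618 ≈ 1411.79 mg.

1412 mg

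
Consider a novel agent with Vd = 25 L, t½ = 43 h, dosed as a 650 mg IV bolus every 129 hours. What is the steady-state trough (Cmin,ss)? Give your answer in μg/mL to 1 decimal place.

The dosing interval is 3 half-lives, so f = 2^(−3) = 0.125.
At steady state, R = 1/(1 − 0.125) = 8/7.
Single-dose peak C₀ = D/Vd = 650/25 = 26 μg/mL.
Steady-state peak Cmax,ss = C₀·R = 26 × 8/7 ≈ 29.714 μg/mL.
Steady-state trough Cmin,ss = Cmax,ss·f ≈ 29.714 × 0.125 ≈ 3.714 μg/mL.

3.7 μg/mL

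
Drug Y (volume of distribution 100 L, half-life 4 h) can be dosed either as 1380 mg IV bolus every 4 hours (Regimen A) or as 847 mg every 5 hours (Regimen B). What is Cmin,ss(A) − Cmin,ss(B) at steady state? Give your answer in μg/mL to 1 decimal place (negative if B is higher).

7.7 μg/mL

Regimen A: f = (1/2)^(4/4) ≈ 0.5000; Cmin,ss = (1380/100)·f/(1−f) ≈ 13.800 μg/mL.
Regimen B: f = (1/2)^(5/4) ≈ 0.4204; Cmin,ss = (847/100)·f/(1−f) ≈ 6.144 μg/mL.
Difference ≈ 13.800 − 6.144 ≈ 7.656 μg/mL.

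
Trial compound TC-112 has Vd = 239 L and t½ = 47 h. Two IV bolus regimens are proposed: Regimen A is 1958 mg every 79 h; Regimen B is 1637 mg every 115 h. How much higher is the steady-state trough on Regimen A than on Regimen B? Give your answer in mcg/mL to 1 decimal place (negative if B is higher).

Regimen A: f = (1/2)^(79/47) ≈ 0.3119; Cmin,ss = (1958/239)·f/(1−f) ≈ 3.713 mcg/mL.
Regimen B: f = (1/2)^(115/47) ≈ 0.1834; Cmin,ss = (1637/239)·f/(1−f) ≈ 1.538 mcg/mL.
Difference ≈ 3.713 − 1.538 ≈ 2.175 mcg/mL.

2.2 mcg/mL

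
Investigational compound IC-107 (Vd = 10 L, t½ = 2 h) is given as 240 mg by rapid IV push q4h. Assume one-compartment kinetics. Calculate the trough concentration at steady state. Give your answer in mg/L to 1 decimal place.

The dosing interval is 2 half-lives, so f = 2^(−2) = 0.25.
Accumulation ratio R = 1/(1 − f) = 1/0.75 = 4/3.
Single-dose peak C₀ = D/Vd = 240/10 = 24 mg/L.
Steady-state peak Cmax,ss = C₀·R = 24 × 4/3 ≈ 32.000 mg/L.
Steady-state trough Cmin,ss = Cmax,ss·f ≈ 32.000 × 0.25 ≈ 8.000 mg/L.

8.0 mg/L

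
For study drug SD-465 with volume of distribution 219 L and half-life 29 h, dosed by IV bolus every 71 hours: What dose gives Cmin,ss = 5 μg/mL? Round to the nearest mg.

τ/t½ = 71/29 ≈ 2.4483, so f = (1/2)^(71/29) ≈ 0.183230.
Cmin,ss = (D/Vd)·f/(1−f), so D = Cmin,ss·Vd·(1−f)/f.
D = 5 × 219 × (1−f)/f ≈ 5 × 219 × 4.45762 ≈ 4881.09 mg.

4881 mg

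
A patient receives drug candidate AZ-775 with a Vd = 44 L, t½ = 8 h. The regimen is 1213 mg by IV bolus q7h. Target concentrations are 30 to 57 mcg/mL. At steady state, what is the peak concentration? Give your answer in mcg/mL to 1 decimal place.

τ/t½ = 7/8 ≈ 0.875, so fraction remaining f = (1/2)^(7/8) ≈ 0.5453.
Accumulation ratio R = 1/(1 − f) ≈ 1/0.4547 ≈ 2.1993.
Each bolus raises the concentration by D/Vd = 1213/44 ≈ 27.568 mcg/mL.
Steady-state peak Cmax,ss = C₀·R ≈ 27.568 × 2.1993 ≈ 60.630 mcg/mL.
Peak 60.6 mcg/mL vs MTC 57 mcg/mL: exceeds toxic threshold.

60.6 mcg/mL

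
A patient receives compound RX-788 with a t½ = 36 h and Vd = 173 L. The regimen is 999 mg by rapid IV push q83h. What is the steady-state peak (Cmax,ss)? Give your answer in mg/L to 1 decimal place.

τ/t½ = 83/36 ≈ 2.3056, so fraction remaining f = (1/2)^(83/36) ≈ 0.2023.
At steady state, accumulation factor R = 1/(1 − e^(−kτ)) ≈ 1.2536.
Single-dose peak C₀ = D/Vd = 999/173 ≈ 5.775 mg/L.
Steady-state peak Cmax,ss = C₀·R ≈ 5.775 × 1.2536 ≈ 7.240 mg/L.

7.2 mg/L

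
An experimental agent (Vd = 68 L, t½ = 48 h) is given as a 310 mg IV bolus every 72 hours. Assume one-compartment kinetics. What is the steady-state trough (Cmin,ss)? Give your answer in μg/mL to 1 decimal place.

2.5 μg/mL

Over one 72-h interval, 72/48 ≈ 1.5 half-lives elapse, leaving f ≈ 0.3536 of each dose.
At steady state, accumulation factor R = 1/(1 − e^(−kτ)) ≈ 1.5470.
Single-dose peak C₀ = D/Vd = 310/68 ≈ 4.559 μg/mL.
Cmax,ss = C₀/(1 − f) ≈ 4.559/0.6464 ≈ 7.053 μg/mL.
One interval later, Cmin,ss = Cmax,ss·e^(−kτ) ≈ 7.053 × 0.3536 ≈ 2.494 μg/mL.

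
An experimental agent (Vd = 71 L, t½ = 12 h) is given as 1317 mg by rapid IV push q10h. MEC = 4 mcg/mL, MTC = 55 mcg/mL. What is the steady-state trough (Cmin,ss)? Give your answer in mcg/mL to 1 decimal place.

Over one 10-h interval, 10/12 ≈ 0.83333 half-lives elapse, leaving f ≈ 0.5612 of each dose.
Accumulation ratio R = 1/(1 − f) ≈ 1/0.4388 ≈ 2.2789.
Each bolus raises the concentration by D/Vd = 1317/71 ≈ 18.549 mcg/mL.
Steady-state peak Cmax,ss = C₀·R ≈ 18.549 × 2.2789 ≈ 42.271 mcg/mL.
One interval later, Cmin,ss = Cmax,ss·e^(−kτ) ≈ 42.271 × 0.5612 ≈ 23.722 mcg/mL.
Trough 23.7 mcg/mL vs MEC 4 mcg/mL: adequate.

23.7 mcg/mL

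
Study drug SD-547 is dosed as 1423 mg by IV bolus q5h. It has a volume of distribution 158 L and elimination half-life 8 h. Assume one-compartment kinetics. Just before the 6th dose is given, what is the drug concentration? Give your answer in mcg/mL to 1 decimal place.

f = (1/2)^(τ/t½) = (1/2)^(5/8) ≈ 0.6484.
C₀ = D/Vd = 1423/158 ≈ 9.006 mcg/mL.
Before the 6th dose, 5 doses have been given. Superposition: Cmin = C₀·(f + f² + … + f^5).
≈ 9.006 × (0.6484 + 0.4204 + 0.2726 + 0.1768 + 0.1146) ≈ 9.006 × 1.6328 ≈ 14.705 mcg/mL.

14.7 mcg/mL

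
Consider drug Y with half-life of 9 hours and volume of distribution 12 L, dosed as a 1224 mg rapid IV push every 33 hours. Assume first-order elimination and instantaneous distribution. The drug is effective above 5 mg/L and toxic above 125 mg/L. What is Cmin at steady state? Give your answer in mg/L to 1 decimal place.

8.7 mg/L

k = ln2/t½ = ln2/9 ≈ 0.077016 h⁻¹; fraction remaining f = e^(−kτ) = e^(−0.077016×33) ≈ 0.0787.
Each bolus raises the concentration by D/Vd = 1224/12 ≈ 102.000 mg/L.
Steady-state trough Cmin,ss = C₀·f/(1−f) ≈ 102.000 × 0.0787/0.9213 ≈ 8.713 mg/L.
Trough 8.7 mg/L vs MEC 5 mg/L: adequate.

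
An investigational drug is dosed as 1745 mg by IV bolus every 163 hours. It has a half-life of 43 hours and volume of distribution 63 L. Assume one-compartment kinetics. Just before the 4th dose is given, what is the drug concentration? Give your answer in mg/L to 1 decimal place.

f = (1/2)^(τ/t½) = (1/2)^(163/43) ≈ 0.0723.
C₀ = D/Vd = 1745/63 ≈ 27.698 mg/L.
Before the 4th dose, 3 doses have been given. Superposition: Cmin = C₀·(f + f² + … + f^3).
≈ 27.698 × (0.0723 + 0.0052 + 0.0004) ≈ 27.698 × 0.0779 ≈ 2.158 mg/L.

2.2 mg/L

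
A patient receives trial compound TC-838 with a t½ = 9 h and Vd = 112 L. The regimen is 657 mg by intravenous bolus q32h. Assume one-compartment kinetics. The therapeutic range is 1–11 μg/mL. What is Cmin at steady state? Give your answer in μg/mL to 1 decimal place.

0.5 μg/mL

τ/t½ = 32/9 ≈ 3.5556, so fraction remaining f = (1/2)^(32/9) ≈ 0.0850.
Accumulation ratio R = 1/(1 − f) ≈ 1/0.9150 ≈ 1.0929.
Each bolus raises the concentration by D/Vd = 657/112 ≈ 5.866 μg/mL.
Cmax,ss = C₀/(1 − f) ≈ 5.866/0.9150 ≈ 6.411 μg/mL.
Steady-state trough Cmin,ss = Cmax,ss·f ≈ 6.411 × 0.0850 ≈ 0.545 μg/mL.
Trough 0.5 μg/mL vs MEC 1 μg/mL: subtherapeutic.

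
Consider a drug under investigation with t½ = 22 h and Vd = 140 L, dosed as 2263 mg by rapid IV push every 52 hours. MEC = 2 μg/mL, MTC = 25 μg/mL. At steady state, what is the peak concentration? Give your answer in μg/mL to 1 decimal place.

20.1 μg/mL

k = ln2/t½ = ln2/22 ≈ 0.031507 h⁻¹; fraction remaining f = e^(−kτ) = e^(−0.031507×52) ≈ 0.1943.
Accumulation ratio R = 1/(1 − f) ≈ 1/0.8057 ≈ 1.2412.
Single-dose peak C₀ = D/Vd = 2263/140 ≈ 16.164 μg/mL.
Steady-state peak Cmax,ss = C₀·R ≈ 16.164 × 1.2412 ≈ 20.063 μg/mL.
Peak 20.1 μg/mL vs MTC 25 μg/mL: below toxic threshold.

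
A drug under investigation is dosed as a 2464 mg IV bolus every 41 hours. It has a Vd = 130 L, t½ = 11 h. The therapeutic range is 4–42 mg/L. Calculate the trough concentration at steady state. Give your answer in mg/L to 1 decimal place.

1.5 mg/L

Over one 41-h interval, 41/11 ≈ 3.7273 half-lives elapse, leaving f ≈ 0.0755 of each dose.
Single-dose peak C₀ = D/Vd = 2464/130 ≈ 18.954 mg/L.
Steady-state trough Cmin,ss = C₀·f/(1−f) ≈ 18.954 × 0.0755/0.9245 ≈ 1.548 mg/L.
Trough 1.5 mg/L vs MEC 4 mg/L: subtherapeutic.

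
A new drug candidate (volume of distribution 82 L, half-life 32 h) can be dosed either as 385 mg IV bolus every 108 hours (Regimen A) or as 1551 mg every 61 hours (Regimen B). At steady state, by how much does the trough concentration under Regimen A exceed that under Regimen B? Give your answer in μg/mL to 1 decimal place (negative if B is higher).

Regimen A: f = (1/2)^(108/32) ≈ 0.0964; Cmin,ss = (385/82)·f/(1−f) ≈ 0.501 μg/mL.
Regimen B: f = (1/2)^(61/32) ≈ 0.2668; Cmin,ss = (1551/82)·f/(1−f) ≈ 6.883 μg/mL.
Difference ≈ 0.501 − 6.883 ≈ -6.382 μg/mL.

-6.4 μg/mL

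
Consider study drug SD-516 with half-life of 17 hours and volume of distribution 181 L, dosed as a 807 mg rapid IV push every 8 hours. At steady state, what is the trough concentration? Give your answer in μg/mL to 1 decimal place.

τ/t½ = 8/17 ≈ 0.47059, so fraction remaining f = (1/2)^(8/17) ≈ 0.7217.
At steady state, accumulation factor R = 1/(1 − e^(−kτ)) ≈ 3.5932.
Each bolus raises the concentration by D/Vd = 807/181 ≈ 4.459 μg/mL.
Steady-state peak Cmax,ss = C₀·R ≈ 4.459 × 3.5932 ≈ 16.022 μg/mL.
Steady-state trough Cmin,ss = Cmax,ss·f ≈ 16.022 × 0.7217 ≈ 11.563 μg/mL.

11.6 μg/mL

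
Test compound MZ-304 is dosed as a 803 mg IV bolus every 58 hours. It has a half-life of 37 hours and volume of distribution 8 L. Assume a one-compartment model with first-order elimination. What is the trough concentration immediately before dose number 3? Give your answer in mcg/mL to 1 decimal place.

45.3 mcg/mL

f = (1/2)^(τ/t½) = (1/2)^(58/37) ≈ 0.3374.
C₀ = D/Vd = 803/8 ≈ 100.375 mcg/mL.
Before the 3rd dose, 2 doses have been given. Superposition: Cmin = C₀·(f + f²).
≈ 100.375 × (0.3374 + 0.1138) ≈ 100.375 × 0.4512 ≈ 45.289 mcg/mL.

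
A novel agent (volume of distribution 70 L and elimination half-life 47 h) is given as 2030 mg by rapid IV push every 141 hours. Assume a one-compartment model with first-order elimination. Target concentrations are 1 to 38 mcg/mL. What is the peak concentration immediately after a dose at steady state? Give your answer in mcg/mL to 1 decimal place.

33.1 mcg/mL

The dosing interval is 3 half-lives, so f = 2^(−3) = 0.125.
Accumulation ratio R = 1/(1 − f) = 1/0.875 = 8/7.
Single-dose peak C₀ = D/Vd = 2030/70 = 29 mcg/mL.
Steady-state peak Cmax,ss = C₀·R = 29 × 8/7 ≈ 33.143 mcg/mL.
Peak 33.1 mcg/mL vs MTC 38 mcg/mL: below toxic threshold.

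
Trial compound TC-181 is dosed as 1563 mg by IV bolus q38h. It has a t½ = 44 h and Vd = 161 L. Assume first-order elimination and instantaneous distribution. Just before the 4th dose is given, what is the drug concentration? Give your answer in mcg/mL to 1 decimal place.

9.9 mcg/mL

f = (1/2)^(τ/t½) = (1/2)^(38/44) ≈ 0.5496.
C₀ = D/Vd = 1563/161 ≈ 9.708 mcg/mL.
Before the 4th dose, 3 doses have been given. Superposition: Cmin = C₀·(f + f² + … + f^3).
≈ 9.708 × (0.5496 + 0.3021 + 0.1660) ≈ 9.708 × 1.0177 ≈ 9.880 mcg/mL.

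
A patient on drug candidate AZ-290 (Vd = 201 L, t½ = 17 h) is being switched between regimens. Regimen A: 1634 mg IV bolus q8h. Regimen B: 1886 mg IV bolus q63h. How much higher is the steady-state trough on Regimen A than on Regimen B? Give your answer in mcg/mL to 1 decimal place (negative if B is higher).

Regimen A: f = (1/2)^(8/17) ≈ 0.7217; Cmin,ss = (1634/201)·f/(1−f) ≈ 21.081 mcg/mL.
Regimen B: f = (1/2)^(63/17) ≈ 0.0766; Cmin,ss = (1886/201)·f/(1−f) ≈ 0.778 mcg/mL.
Difference ≈ 21.081 − 0.778 ≈ 20.303 mcg/mL.

20.3 mcg/mL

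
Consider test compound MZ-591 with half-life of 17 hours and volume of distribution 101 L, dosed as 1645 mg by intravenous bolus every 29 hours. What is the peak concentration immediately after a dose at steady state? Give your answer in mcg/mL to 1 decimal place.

23.5 mcg/mL

Over one 29-h interval, 29/17 ≈ 1.7059 half-lives elapse, leaving f ≈ 0.3065 of each dose.
At steady state, accumulation factor R = 1/(1 − e^(−kτ)) ≈ 1.4420.
Each bolus raises the concentration by D/Vd = 1645/101 ≈ 16.287 mcg/mL.
Steady-state peak Cmax,ss = C₀·R ≈ 16.287 × 1.4420 ≈ 23.486 mcg/mL.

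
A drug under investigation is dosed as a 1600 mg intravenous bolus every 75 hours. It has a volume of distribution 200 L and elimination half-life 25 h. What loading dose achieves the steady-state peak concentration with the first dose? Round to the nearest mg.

1829 mg

f = (1/2)^(75/25) ≈ 0.125000; accumulation ratio R = 1/(1−f) ≈ 1.14286.
Loading dose to hit Cmax,ss on first dose: D_load = D_maint·R ≈ 1600 × 1.14286 ≈ 1828.58 mg.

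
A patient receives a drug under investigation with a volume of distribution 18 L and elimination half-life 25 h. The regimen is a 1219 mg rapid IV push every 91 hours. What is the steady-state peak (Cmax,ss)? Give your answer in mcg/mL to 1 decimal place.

73.6 mcg/mL

Over one 91-h interval, 91/25 ≈ 3.64 half-lives elapse, leaving f ≈ 0.0802 of each dose.
Accumulation ratio R = 1/(1 − f) ≈ 1/0.9198 ≈ 1.0872.
Each bolus raises the concentration by D/Vd = 1219/18 ≈ 67.722 mcg/mL.
Steady-state peak Cmax,ss = C₀·R ≈ 67.722 × 1.0872 ≈ 73.627 mcg/mL.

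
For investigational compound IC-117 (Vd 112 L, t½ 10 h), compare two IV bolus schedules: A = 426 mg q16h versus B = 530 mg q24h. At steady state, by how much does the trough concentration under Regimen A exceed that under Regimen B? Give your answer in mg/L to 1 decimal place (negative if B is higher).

0.8 mg/L

Regimen A: f = (1/2)^(16/10) ≈ 0.3299; Cmin,ss = (426/112)·f/(1−f) ≈ 1.873 mg/L.
Regimen B: f = (1/2)^(24/10) ≈ 0.1895; Cmin,ss = (530/112)·f/(1−f) ≈ 1.106 mg/L.
Difference ≈ 1.873 − 1.106 ≈ 0.767 mg/L.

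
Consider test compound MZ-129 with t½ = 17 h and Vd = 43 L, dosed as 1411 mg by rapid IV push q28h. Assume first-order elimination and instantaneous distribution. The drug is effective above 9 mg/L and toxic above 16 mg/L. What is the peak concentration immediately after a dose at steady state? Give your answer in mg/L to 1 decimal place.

k = ln2/t½ = ln2/17 ≈ 0.040773 h⁻¹; fraction remaining f = e^(−kτ) = e^(−0.040773×28) ≈ 0.3193.
At steady state, accumulation factor R = 1/(1 − e^(−kτ)) ≈ 1.4691.
Each bolus raises the concentration by D/Vd = 1411/43 ≈ 32.814 mg/L.
Steady-state peak Cmax,ss = C₀·R ≈ 32.814 × 1.4691 ≈ 48.207 mg/L.
Peak 48.2 mg/L vs MTC 16 mg/L: exceeds toxic threshold.

48.2 mg/L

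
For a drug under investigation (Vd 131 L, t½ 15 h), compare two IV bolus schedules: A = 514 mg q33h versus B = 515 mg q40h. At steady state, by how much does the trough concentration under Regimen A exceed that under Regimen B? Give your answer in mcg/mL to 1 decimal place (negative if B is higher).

0.4 mcg/mL

Regimen A: f = (1/2)^(33/15) ≈ 0.2176; Cmin,ss = (514/131)·f/(1−f) ≈ 1.091 mcg/mL.
Regimen B: f = (1/2)^(40/15) ≈ 0.1575; Cmin,ss = (515/131)·f/(1−f) ≈ 0.735 mcg/mL.
Difference ≈ 1.091 − 0.735 ≈ 0.356 mcg/mL.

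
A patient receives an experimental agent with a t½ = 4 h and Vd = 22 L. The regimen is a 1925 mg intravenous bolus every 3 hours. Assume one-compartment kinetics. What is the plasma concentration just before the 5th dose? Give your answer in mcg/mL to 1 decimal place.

f = (1/2)^(τ/t½) = (1/2)^(3/4) ≈ 0.5946.
C₀ = D/Vd = 1925/22 ≈ 87.500 mcg/mL.
Before the 5th dose, 4 doses have been given. Superposition: Cmin = C₀·(f + f² + … + f^4).
≈ 87.500 × (0.5946 + 0.3535 + 0.2102 + 0.1250) ≈ 87.500 × 1.2833 ≈ 112.289 mcg/mL.

112.3 mcg/mL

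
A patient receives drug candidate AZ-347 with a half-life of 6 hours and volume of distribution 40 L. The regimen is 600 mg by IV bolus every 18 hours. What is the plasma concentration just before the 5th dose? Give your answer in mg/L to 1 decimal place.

2.1 mg/L

f = (1/2)^(τ/t½) = (1/2)^(18/6) ≈ 0.1250.
C₀ = D/Vd = 600/40 ≈ 15.000 mg/L.
Before the 5th dose, 4 doses have been given. Superposition: Cmin = C₀·(f + f² + … + f^4).
≈ 15.000 × (0.1250 + 0.0156 + 0.0020 + 0.0002) ≈ 15.000 × 0.1428 ≈ 2.142 mg/L.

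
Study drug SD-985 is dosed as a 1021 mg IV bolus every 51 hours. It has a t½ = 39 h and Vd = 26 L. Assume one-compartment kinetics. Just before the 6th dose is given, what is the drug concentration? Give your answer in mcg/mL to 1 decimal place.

26.3 mcg/mL

f = (1/2)^(τ/t½) = (1/2)^(51/39) ≈ 0.4040.
C₀ = D/Vd = 1021/26 ≈ 39.269 mcg/mL.
Before the 6th dose, 5 doses have been given. Superposition: Cmin = C₀·(f + f² + … + f^5).
≈ 39.269 × (0.4040 + 0.1632 + 0.0659 + 0.0266 + 0.0108) ≈ 39.269 × 0.6705 ≈ 26.330 mcg/mL.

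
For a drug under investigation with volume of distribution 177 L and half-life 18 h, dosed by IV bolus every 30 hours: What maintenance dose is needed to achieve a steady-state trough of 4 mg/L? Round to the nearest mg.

1540 mg

τ/t½ = 30/18 ≈ 1.6667, so f = (1/2)^(30/18) ≈ 0.314980.
Cmin,ss = (D/Vd)·f/(1−f), so D = Cmin,ss·Vd·(1−f)/f.
D = 4 × 177 × (1−f)/f ≈ 4 × 177 × 2.17480 ≈ 1539.76 mg.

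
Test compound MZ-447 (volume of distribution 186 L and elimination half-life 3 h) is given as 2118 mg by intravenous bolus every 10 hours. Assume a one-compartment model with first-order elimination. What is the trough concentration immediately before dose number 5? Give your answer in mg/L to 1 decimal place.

f = (1/2)^(τ/t½) = (1/2)^(10/3) ≈ 0.0992.
C₀ = D/Vd = 2118/186 ≈ 11.387 mg/L.
Before the 5th dose, 4 doses have been given. Superposition: Cmin = C₀·(f + f² + … + f^4).
≈ 11.387 × (0.0992 + 0.0098 + 0.0010 + 0.0001) ≈ 11.387 × 0.1101 ≈ 1.254 mg/L.

1.3 mg/L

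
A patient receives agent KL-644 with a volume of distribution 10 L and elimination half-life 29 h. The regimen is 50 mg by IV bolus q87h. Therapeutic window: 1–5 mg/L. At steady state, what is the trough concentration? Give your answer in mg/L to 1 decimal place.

τ = 87 h = 3 half-lives, so f = (1/2)^3 = 0.125.
At steady state, R = 1/(1 − 0.125) = 8/7.
Single-dose peak C₀ = D/Vd = 50/10 = 5 mg/L.
Steady-state peak Cmax,ss = C₀·R = 5 × 8/7 ≈ 5.714 mg/L.
Steady-state trough Cmin,ss = Cmax,ss·f ≈ 5.714 × 0.125 ≈ 0.714 mg/L.
Trough 0.7 mg/L vs MEC 1 mg/L: subtherapeutic.

0.7 mg/L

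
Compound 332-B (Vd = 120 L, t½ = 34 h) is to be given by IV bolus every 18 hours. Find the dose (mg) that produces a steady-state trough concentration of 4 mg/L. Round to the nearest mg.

213 mg

τ/t½ = 18/34 ≈ 0.52941, so f = (1/2)^(18/34) ≈ 0.692837.
Cmin,ss = (D/Vd)·f/(1−f), so D = Cmin,ss·Vd·(1−f)/f.
D = 4 × 120 × (1−f)/f ≈ 4 × 120 × 0.44334 ≈ 212.80 mg.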